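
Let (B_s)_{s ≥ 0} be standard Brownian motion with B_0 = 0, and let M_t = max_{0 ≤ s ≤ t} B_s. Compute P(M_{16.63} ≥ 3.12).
P(M_{16.63} ≥ 3.12) = 2·P(B_{16.63} ≥ 3.12) = 2(1 − Φ(3.12/√16.63)) ≈ 0.4442

By the reflection principle for Brownian motion, P(M_t ≥ a) = 2 · P(B_t ≥ a) for a ≥ 0. Since B_t ~ N(0, t), P(B_t ≥ 3.12) = 1 − Φ(3.12/√t) = 1 − Φ(3.12/√16.63) = 1 − Φ(0.7651). So
  P(M_{16.63} ≥ 3.12) = 2(1 − Φ(0.7651)) ≈ 0.4442.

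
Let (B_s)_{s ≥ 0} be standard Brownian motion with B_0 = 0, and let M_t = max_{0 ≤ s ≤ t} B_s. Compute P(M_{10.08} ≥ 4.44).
P(M_{10.08} ≥ 4.44) = 2·P(B_{10.08} ≥ 4.44) = 2(1 − Φ(4.44/√10.08)) ≈ 0.1620

By the reflection principle for Brownian motion, P(M_t ≥ a) = 2 · P(B_t ≥ a) for a ≥ 0. Since B_t ~ N(0, t), P(B_t ≥ 4.44) = 1 − Φ(4.44/√t) = 1 − Φ(4.44/√10.08) = 1 − Φ(1.3985). So
  P(M_{10.08} ≥ 4.44) = 2(1 − Φ(1.3985)) ≈ 0.1620.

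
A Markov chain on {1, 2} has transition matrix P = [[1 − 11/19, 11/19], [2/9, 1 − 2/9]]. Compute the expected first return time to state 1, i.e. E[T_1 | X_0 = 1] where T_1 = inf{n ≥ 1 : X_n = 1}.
E[T_1 | X_0 = 1] = 1/π_1 = 137/38

For an irreducible recurrent Markov chain with stationary distribution π, E[T_i | X_0 = i] = 1/π_i (Kac's formula). Here π_1 = (2/9)/(11/19 + 2/9) = (2/9)/(137/171) = 38/137, so E[T_1 | X_0 = 1] = 1/π_1 = (11/19 + 2/9)/(2/9) = (137/171)/(2/9) = 137/38.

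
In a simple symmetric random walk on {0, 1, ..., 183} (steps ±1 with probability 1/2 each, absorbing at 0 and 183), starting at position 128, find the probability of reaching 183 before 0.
P(hit 183 before 0) = 128/183

Let u_k = P(hit 183 before 0 | start at k). Then u_0 = 0, u_183 = 1, and u_k = u_{k-1}/2 + u_{k+1}/2 for 1 ≤ k ≤ 182. This harmonic recurrence is solved by u_k = k/183, giving u_128 = 128/183.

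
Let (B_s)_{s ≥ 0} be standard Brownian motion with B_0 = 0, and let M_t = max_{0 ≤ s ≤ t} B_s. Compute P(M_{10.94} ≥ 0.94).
P(M_{10.94} ≥ 0.94) = 2·P(B_{10.94} ≥ 0.94) = 2(1 − Φ(0.94/√10.94)) ≈ 0.7763

By the reflection principle for Brownian motion, P(M_t ≥ a) = 2 · P(B_t ≥ a) for a ≥ 0. Since B_t ~ N(0, t), P(B_t ≥ 0.94) = 1 − Φ(0.94/√t) = 1 − Φ(0.94/√10.94) = 1 − Φ(0.2842). So
  P(M_{10.94} ≥ 0.94) = 2(1 − Φ(0.2842)) ≈ 0.7763.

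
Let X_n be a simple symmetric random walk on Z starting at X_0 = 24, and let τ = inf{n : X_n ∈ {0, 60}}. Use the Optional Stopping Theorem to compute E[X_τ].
E[X_τ] = 24

X_n is a martingale and τ is a bounded-mean stopping time (indeed τ is finite a.s. with bounded expectation since the walk is in a bounded region). By the OST, E[X_τ] = E[X_0] = 24. Equivalently: E[X_τ] = 60 · P(hit 60 first) + 0 · P(hit 0 first) = 60 · (24/60) = 24.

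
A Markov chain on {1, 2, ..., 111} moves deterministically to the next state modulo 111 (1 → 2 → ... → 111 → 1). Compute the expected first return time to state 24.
E[T_24 | X_0 = 24] = 111

The chain cycles deterministically, so starting at state 24 it returns in exactly 111 steps. Equivalently, the stationary distribution is uniform π_j = 1/111 for every state j, so by Kac's formula E[T_24] = 1/π_24 = 111.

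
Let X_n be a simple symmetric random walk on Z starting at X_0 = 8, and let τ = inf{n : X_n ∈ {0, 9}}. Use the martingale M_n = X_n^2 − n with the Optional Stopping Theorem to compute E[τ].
E[τ] = 8

M_n = X_n^2 − n is a martingale (since E[X_{n+1}^2 | F_n] = X_n^2 + 1). By OST (τ has finite mean in a bounded region), E[M_τ] = E[M_0] = X_0^2 − 0 = 8^2 = 64. Also E[M_τ] = E[X_τ^2] − E[τ]. The walk exits at 0 or 9, with P(hit 9 first) = 8/9, so E[X_τ^2] = 9^2 · 8/9 + 0 = 72. Thus E[τ] = E[X_τ^2] − E[M_τ] = 72 − 64 = 8 = 8(9 − 8) = 8.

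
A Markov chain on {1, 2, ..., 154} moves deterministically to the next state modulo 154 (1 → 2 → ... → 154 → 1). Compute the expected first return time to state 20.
E[T_20 | X_0 = 20] = 154

The chain cycles deterministically, so starting at state 20 it returns in exactly 154 steps. Equivalently, the stationary distribution is uniform π_j = 1/154 for every state j, so by Kac's formula E[T_20] = 1/π_20 = 154.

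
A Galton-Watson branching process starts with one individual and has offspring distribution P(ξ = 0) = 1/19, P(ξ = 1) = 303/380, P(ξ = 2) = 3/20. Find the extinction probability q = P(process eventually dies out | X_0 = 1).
q = 20/57

The pgf is f(s) = 1/19 + 303/380·s + 3/20·s². The extinction probability q is the smallest fixed point of f in [0, 1]. Setting s = f(s):
  3/20·s² + (303/380 − 1)·s + 1/19 = 0
  3/20·s² − (1/19 + 3/20)·s + 1/19 = 0
which factors as (s − 1)·(3/20·s − 1/19) = 0, giving roots s = 1 and s = (1/19)/(3/20) = 20/57.
Mean offspring μ = 303/380 + 2·3/20 = 417/380 > 1 (supercritical), so q < 1. The extinction probability is the smaller root: q = (1/19)/(3/20) = 20/57.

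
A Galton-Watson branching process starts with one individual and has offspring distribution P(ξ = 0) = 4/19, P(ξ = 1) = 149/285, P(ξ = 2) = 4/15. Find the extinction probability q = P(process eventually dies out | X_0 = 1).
q = 15/19

The pgf is f(s) = 4/19 + 149/285·s + 4/15·s². The extinction probability q is the smallest fixed point of f in [0, 1]. Setting s = f(s):
  4/15·s² + (149/285 − 1)·s + 4/19 = 0
  4/15·s² − (4/19 + 4/15)·s + 4/19 = 0
which factors as (s − 1)·(4/15·s − 4/19) = 0, giving roots s = 1 and s = (4/19)/(4/15) = 15/19.
Mean offspring μ = 149/285 + 2·4/15 = 301/285 > 1 (supercritical), so q < 1. The extinction probability is the smaller root: q = (4/19)/(4/15) = 15/19.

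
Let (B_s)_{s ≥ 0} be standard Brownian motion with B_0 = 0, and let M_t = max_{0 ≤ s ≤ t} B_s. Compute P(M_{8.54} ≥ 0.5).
P(M_{8.54} ≥ 0.5) = 2·P(B_{8.54} ≥ 0.5) = 2(1 − Φ(0.5/√8.54)) ≈ 0.8641

By the reflection principle for Brownian motion, P(M_t ≥ a) = 2 · P(B_t ≥ a) for a ≥ 0. Since B_t ~ N(0, t), P(B_t ≥ 0.5) = 1 − Φ(0.5/√t) = 1 − Φ(0.5/√8.54) = 1 − Φ(0.1711). So
  P(M_{8.54} ≥ 0.5) = 2(1 − Φ(0.1711)) ≈ 0.8641.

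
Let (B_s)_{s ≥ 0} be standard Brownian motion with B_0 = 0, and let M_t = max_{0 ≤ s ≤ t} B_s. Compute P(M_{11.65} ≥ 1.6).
P(M_{11.65} ≥ 1.6) = 2·P(B_{11.65} ≥ 1.6) = 2(1 − Φ(1.6/√11.65)) ≈ 0.6392

By the reflection principle for Brownian motion, P(M_t ≥ a) = 2 · P(B_t ≥ a) for a ≥ 0. Since B_t ~ N(0, t), P(B_t ≥ 1.6) = 1 − Φ(1.6/√t) = 1 − Φ(1.6/√11.65) = 1 − Φ(0.4688). So
  P(M_{11.65} ≥ 1.6) = 2(1 − Φ(0.4688)) ≈ 0.6392.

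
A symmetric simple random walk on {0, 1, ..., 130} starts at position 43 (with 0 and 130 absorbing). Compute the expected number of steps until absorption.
E[τ | X_0 = 43] = 3741

Let v_k = E[τ | X_0 = k]. Boundary: v_0 = v_130 = 0. Recurrence: v_k = 1 + (v_{k-1} + v_{k+1})/2 for 1 ≤ k ≤ 129. The particular solution to v_k − (v_{k-1} + v_{k+1})/2 = 1 is v_k = −k^2. Adding homogeneous solution A + B k and matching boundaries gives v_k = k (130 − k). Substituting k = 43: v_43 = 43 · 87 = 3741.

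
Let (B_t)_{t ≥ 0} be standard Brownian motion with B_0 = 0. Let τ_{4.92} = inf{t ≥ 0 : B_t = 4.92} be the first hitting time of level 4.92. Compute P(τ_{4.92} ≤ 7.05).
P(τ_{4.92} ≤ 7.05) = 2(1 − Φ(4.92/√7.05)) = 2(1 − Φ(1.8530)) ≈ 0.0639

By the reflection principle for standard BM, P(τ_b ≤ t) = 2 · P(B_t ≥ b). Since B_t ~ N(0, t), P(B_t ≥ 4.92) = 1 − Φ(4.92/√t) = 1 − Φ(4.92/√7.05) = 1 − Φ(1.8530) ≈ 0.03194. Doubling: P(τ_{4.92} ≤ 7.05) ≈ 2 · 0.03194 = 0.06388 ≈ 0.0639.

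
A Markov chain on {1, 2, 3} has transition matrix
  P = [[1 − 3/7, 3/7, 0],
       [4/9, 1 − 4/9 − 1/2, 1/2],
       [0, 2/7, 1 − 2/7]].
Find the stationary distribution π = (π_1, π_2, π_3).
π = (112/409, 108/409, 189/409)

This is a birth-death chain on three states, which satisfies detailed balance: π_1 · P_{12} = π_2 · P_{21} and π_2 · P_{23} = π_3 · P_{32}.
From π_1 · 3/7 = π_2 · 4/9: π_2/π_1 = (3/7)/(4/9) = 27/28.
From π_2 · 1/2 = π_3 · 2/7: π_3/π_2 = (1/2)/(2/7) = 7/4.
Take π_1 proportional to 1; then unnormalized π = (1, 27/28, 27/16). Normalize by dividing by the sum 409/112:
  π = (112/409, 108/409, 189/409).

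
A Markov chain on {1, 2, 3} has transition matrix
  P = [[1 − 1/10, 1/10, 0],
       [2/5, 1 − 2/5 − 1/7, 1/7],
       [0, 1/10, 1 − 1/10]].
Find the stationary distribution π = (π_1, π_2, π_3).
π = (28/45, 7/45, 2/9)

This is a birth-death chain on three states, which satisfies detailed balance: π_1 · P_{12} = π_2 · P_{21} and π_2 · P_{23} = π_3 · P_{32}.
From π_1 · 1/10 = π_2 · 2/5: π_2/π_1 = (1/10)/(2/5) = 1/4.
From π_2 · 1/7 = π_3 · 1/10: π_3/π_2 = (1/7)/(1/10) = 10/7.
Take π_1 proportional to 1; then unnormalized π = (1, 1/4, 5/14). Normalize by dividing by the sum 45/28:
  π = (28/45, 7/45, 2/9).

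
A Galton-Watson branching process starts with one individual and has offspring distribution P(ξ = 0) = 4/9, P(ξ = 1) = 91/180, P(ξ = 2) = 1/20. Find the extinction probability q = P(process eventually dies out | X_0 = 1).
q = 1

Mean offspring μ = 0·4/9 + 1·91/180 + 2·1/20 = 109/180 ≤ 1. For μ ≤ 1 with offspring not concentrated at 1, the Galton-Watson process goes extinct almost surely, so q = 1.
(Algebraic check: The pgf is f(s) = 4/9 + 91/180·s + 1/20·s². The extinction probability q is the smallest fixed point of f in [0, 1]. Setting s = f(s):
  1/20·s² + (91/180 − 1)·s + 4/9 = 0
  1/20·s² − (4/9 + 1/20)·s + 4/9 = 0
which factors as (s − 1)·(1/20·s − 4/9) = 0, giving roots s = 1 and s = (4/9)/(1/20) = 80/9. Since 80/9 ≥ 1, the smallest root in [0, 1] is s = 1.)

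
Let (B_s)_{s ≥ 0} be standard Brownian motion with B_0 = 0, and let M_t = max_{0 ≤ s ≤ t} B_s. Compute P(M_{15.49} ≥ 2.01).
P(M_{15.49} ≥ 2.01) = 2·P(B_{15.49} ≥ 2.01) = 2(1 − Φ(2.01/√15.49)) ≈ 0.6096

By the reflection principle for Brownian motion, P(M_t ≥ a) = 2 · P(B_t ≥ a) for a ≥ 0. Since B_t ~ N(0, t), P(B_t ≥ 2.01) = 1 − Φ(2.01/√t) = 1 − Φ(2.01/√15.49) = 1 − Φ(0.5107). So
  P(M_{15.49} ≥ 2.01) = 2(1 − Φ(0.5107)) ≈ 0.6096.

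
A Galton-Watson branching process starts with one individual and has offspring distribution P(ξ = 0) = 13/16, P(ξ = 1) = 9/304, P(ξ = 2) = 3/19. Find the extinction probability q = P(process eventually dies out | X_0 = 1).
q = 1

Mean offspring μ = 0·13/16 + 1·9/304 + 2·3/19 = 105/304 ≤ 1. For μ ≤ 1 with offspring not concentrated at 1, the Galton-Watson process goes extinct almost surely, so q = 1.
(Algebraic check: The pgf is f(s) = 13/16 + 9/304·s + 3/19·s². The extinction probability q is the smallest fixed point of f in [0, 1]. Setting s = f(s):
  3/19·s² + (9/304 − 1)·s + 13/16 = 0
  3/19·s² − (13/16 + 3/19)·s + 13/16 = 0
which factors as (s − 1)·(3/19·s − 13/16) = 0, giving roots s = 1 and s = (13/16)/(3/19) = 247/48. Since 247/48 ≥ 1, the smallest root in [0, 1] is s = 1.)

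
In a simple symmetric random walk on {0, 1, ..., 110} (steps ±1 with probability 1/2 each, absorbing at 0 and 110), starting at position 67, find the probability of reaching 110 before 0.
P(hit 110 before 0) = 67/110

Let u_k = P(hit 110 before 0 | start at k). Then u_0 = 0, u_110 = 1, and u_k = u_{k-1}/2 + u_{k+1}/2 for 1 ≤ k ≤ 109. This harmonic recurrence is solved by u_k = k/110, giving u_67 = 67/110.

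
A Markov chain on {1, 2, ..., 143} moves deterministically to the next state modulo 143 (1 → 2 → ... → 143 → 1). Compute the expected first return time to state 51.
E[T_51 | X_0 = 51] = 143

The chain cycles deterministically, so starting at state 51 it returns in exactly 143 steps. Equivalently, the stationary distribution is uniform π_j = 1/143 for every state j, so by Kac's formula E[T_51] = 1/π_51 = 143.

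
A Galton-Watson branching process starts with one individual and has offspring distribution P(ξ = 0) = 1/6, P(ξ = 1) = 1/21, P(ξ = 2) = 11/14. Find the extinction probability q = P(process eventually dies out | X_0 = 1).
q = 7/33

The pgf is f(s) = 1/6 + 1/21·s + 11/14·s². The extinction probability q is the smallest fixed point of f in [0, 1]. Setting s = f(s):
  11/14·s² + (1/21 − 1)·s + 1/6 = 0
  11/14·s² − (1/6 + 11/14)·s + 1/6 = 0
which factors as (s − 1)·(11/14·s − 1/6) = 0, giving roots s = 1 and s = (1/6)/(11/14) = 7/33.
Mean offspring μ = 1/21 + 2·11/14 = 34/21 > 1 (supercritical), so q < 1. The extinction probability is the smaller root: q = (1/6)/(11/14) = 7/33.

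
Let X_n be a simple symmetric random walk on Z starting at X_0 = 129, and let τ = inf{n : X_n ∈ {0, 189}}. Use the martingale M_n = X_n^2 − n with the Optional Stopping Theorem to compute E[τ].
E[τ] = 7740

M_n = X_n^2 − n is a martingale (since E[X_{n+1}^2 | F_n] = X_n^2 + 1). By OST (τ has finite mean in a bounded region), E[M_τ] = E[M_0] = X_0^2 − 0 = 129^2 = 16641. Also E[M_τ] = E[X_τ^2] − E[τ]. The walk exits at 0 or 189, with P(hit 189 first) = 129/189, so E[X_τ^2] = 189^2 · 129/189 + 0 = 24381. Thus E[τ] = E[X_τ^2] − E[M_τ] = 24381 − 16641 = 7740 = 129(189 − 129) = 7740.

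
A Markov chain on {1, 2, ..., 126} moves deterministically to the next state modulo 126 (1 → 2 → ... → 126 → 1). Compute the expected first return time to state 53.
E[T_53 | X_0 = 53] = 126

The chain cycles deterministically, so starting at state 53 it returns in exactly 126 steps. Equivalently, the stationary distribution is uniform π_j = 1/126 for every state j, so by Kac's formula E[T_53] = 1/π_53 = 126.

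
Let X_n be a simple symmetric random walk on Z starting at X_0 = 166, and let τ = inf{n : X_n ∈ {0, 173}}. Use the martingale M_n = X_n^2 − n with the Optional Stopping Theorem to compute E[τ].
E[τ] = 1162

M_n = X_n^2 − n is a martingale (since E[X_{n+1}^2 | F_n] = X_n^2 + 1). By OST (τ has finite mean in a bounded region), E[M_τ] = E[M_0] = X_0^2 − 0 = 166^2 = 27556. Also E[M_τ] = E[X_τ^2] − E[τ]. The walk exits at 0 or 173, with P(hit 173 first) = 166/173, so E[X_τ^2] = 173^2 · 166/173 + 0 = 28718. Thus E[τ] = E[X_τ^2] − E[M_τ] = 28718 − 27556 = 1162 = 166(173 − 166) = 1162.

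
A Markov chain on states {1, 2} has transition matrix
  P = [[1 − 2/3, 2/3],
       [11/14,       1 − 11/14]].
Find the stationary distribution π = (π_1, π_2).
π_1 = 33/61, π_2 = 28/61

Solve πP = π with π_1 + π_2 = 1. From πP = π: π_1 · (1 − 2/3) + π_2 · 11/14 = π_1 ⇒ π_2 · 11/14 = π_1 · 2/3 ⇒ π_2/π_1 = (2/3)/(11/14) = 28/33. Together with π_1 + π_2 = 1:
  π_1 = (11/14)/(2/3 + 11/14) = (11/14)/(61/42) = 33/61,
  π_2 = (2/3)/(2/3 + 11/14) = (2/3)/(61/42) = 28/61.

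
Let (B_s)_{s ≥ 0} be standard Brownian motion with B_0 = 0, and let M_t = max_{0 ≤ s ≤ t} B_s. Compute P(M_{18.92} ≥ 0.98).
P(M_{18.92} ≥ 0.98) = 2·P(B_{18.92} ≥ 0.98) = 2(1 − Φ(0.98/√18.92)) ≈ 0.8217

By the reflection principle for Brownian motion, P(M_t ≥ a) = 2 · P(B_t ≥ a) for a ≥ 0. Since B_t ~ N(0, t), P(B_t ≥ 0.98) = 1 − Φ(0.98/√t) = 1 − Φ(0.98/√18.92) = 1 − Φ(0.2253). So
  P(M_{18.92} ≥ 0.98) = 2(1 − Φ(0.2253)) ≈ 0.8217.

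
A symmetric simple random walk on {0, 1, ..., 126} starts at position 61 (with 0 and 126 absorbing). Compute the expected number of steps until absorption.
E[τ | X_0 = 61] = 3965

Let v_k = E[τ | X_0 = k]. Boundary: v_0 = v_126 = 0. Recurrence: v_k = 1 + (v_{k-1} + v_{k+1})/2 for 1 ≤ k ≤ 125. The particular solution to v_k − (v_{k-1} + v_{k+1})/2 = 1 is v_k = −k^2. Adding homogeneous solution A + B k and matching boundaries gives v_k = k (126 − k). Substituting k = 61: v_61 = 61 · 65 = 3965.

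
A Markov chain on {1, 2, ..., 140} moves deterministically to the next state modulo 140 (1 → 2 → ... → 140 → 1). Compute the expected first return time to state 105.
E[T_105 | X_0 = 105] = 140

The chain cycles deterministically, so starting at state 105 it returns in exactly 140 steps. Equivalently, the stationary distribution is uniform π_j = 1/140 for every state j, so by Kac's formula E[T_105] = 1/π_105 = 140.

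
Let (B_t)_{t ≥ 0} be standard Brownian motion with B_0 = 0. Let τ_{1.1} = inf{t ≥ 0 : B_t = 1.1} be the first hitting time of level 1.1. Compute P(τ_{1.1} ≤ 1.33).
P(τ_{1.1} ≤ 1.33) = 2(1 − Φ(1.1/√1.33)) = 2(1 − Φ(0.9538)) ≈ 0.3402

By the reflection principle for standard BM, P(τ_b ≤ t) = 2 · P(B_t ≥ b). Since B_t ~ N(0, t), P(B_t ≥ 1.1) = 1 − Φ(1.1/√t) = 1 − Φ(1.1/√1.33) = 1 − Φ(0.9538) ≈ 0.17009. Doubling: P(τ_{1.1} ≤ 1.33) ≈ 2 · 0.17009 = 0.34018 ≈ 0.3402.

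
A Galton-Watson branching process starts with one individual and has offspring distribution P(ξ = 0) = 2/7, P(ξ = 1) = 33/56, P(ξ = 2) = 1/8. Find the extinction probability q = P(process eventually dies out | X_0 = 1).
q = 1

Mean offspring μ = 0·2/7 + 1·33/56 + 2·1/8 = 47/56 ≤ 1. For μ ≤ 1 with offspring not concentrated at 1, the Galton-Watson process goes extinct almost surely, so q = 1.
(Algebraic check: The pgf is f(s) = 2/7 + 33/56·s + 1/8·s². The extinction probability q is the smallest fixed point of f in [0, 1]. Setting s = f(s):
  1/8·s² + (33/56 − 1)·s + 2/7 = 0
  1/8·s² − (2/7 + 1/8)·s + 2/7 = 0
which factors as (s − 1)·(1/8·s − 2/7) = 0, giving roots s = 1 and s = (2/7)/(1/8) = 16/7. Since 16/7 ≥ 1, the smallest root in [0, 1] is s = 1.)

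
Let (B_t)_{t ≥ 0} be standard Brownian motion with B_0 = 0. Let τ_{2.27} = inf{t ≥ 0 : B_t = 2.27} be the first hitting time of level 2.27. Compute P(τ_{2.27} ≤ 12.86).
P(τ_{2.27} ≤ 12.86) = 2(1 − Φ(2.27/√12.86)) = 2(1 − Φ(0.6330)) ≈ 0.5267

By the reflection principle for standard BM, P(τ_b ≤ t) = 2 · P(B_t ≥ b). Since B_t ~ N(0, t), P(B_t ≥ 2.27) = 1 − Φ(2.27/√t) = 1 − Φ(2.27/√12.86) = 1 − Φ(0.6330) ≈ 0.26337. Doubling: P(τ_{2.27} ≤ 12.86) ≈ 2 · 0.26337 = 0.52674 ≈ 0.5267.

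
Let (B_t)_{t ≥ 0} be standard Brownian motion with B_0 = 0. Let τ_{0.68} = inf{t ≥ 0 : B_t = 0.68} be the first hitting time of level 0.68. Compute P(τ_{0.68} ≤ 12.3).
P(τ_{0.68} ≤ 12.3) = 2(1 − Φ(0.68/√12.3)) = 2(1 − Φ(0.1939)) ≈ 0.8463

By the reflection principle for standard BM, P(τ_b ≤ t) = 2 · P(B_t ≥ b). Since B_t ~ N(0, t), P(B_t ≥ 0.68) = 1 − Φ(0.68/√t) = 1 − Φ(0.68/√12.3) = 1 − Φ(0.1939) ≈ 0.42313. Doubling: P(τ_{0.68} ≤ 12.3) ≈ 2 · 0.42313 = 0.84626 ≈ 0.8463.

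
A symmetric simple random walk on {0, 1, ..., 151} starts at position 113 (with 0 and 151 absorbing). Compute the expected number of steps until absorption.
E[τ | X_0 = 113] = 4294

Let v_k = E[τ | X_0 = k]. Boundary: v_0 = v_151 = 0. Recurrence: v_k = 1 + (v_{k-1} + v_{k+1})/2 for 1 ≤ k ≤ 150. The particular solution to v_k − (v_{k-1} + v_{k+1})/2 = 1 is v_k = −k^2. Adding homogeneous solution A + B k and matching boundaries gives v_k = k (151 − k). Substituting k = 113: v_113 = 113 · 38 = 4294.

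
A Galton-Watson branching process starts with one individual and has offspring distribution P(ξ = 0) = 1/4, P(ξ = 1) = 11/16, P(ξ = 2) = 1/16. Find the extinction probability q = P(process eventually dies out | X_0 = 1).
q = 1

Mean offspring μ = 0·1/4 + 1·11/16 + 2·1/16 = 13/16 ≤ 1. For μ ≤ 1 with offspring not concentrated at 1, the Galton-Watson process goes extinct almost surely, so q = 1.
(Algebraic check: The pgf is f(s) = 1/4 + 11/16·s + 1/16·s². The extinction probability q is the smallest fixed point of f in [0, 1]. Setting s = f(s):
  1/16·s² + (11/16 − 1)·s + 1/4 = 0
  1/16·s² − (1/4 + 1/16)·s + 1/4 = 0
which factors as (s − 1)·(1/16·s − 1/4) = 0, giving roots s = 1 and s = (1/4)/(1/16) = 4. Since 4 ≥ 1, the smallest root in [0, 1] is s = 1.)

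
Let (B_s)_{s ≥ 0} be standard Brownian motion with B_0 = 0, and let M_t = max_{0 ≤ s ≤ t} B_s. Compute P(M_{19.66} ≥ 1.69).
P(M_{19.66} ≥ 1.69) = 2·P(B_{19.66} ≥ 1.69) = 2(1 − Φ(1.69/√19.66)) ≈ 0.7031

By the reflection principle for Brownian motion, P(M_t ≥ a) = 2 · P(B_t ≥ a) for a ≥ 0. Since B_t ~ N(0, t), P(B_t ≥ 1.69) = 1 − Φ(1.69/√t) = 1 − Φ(1.69/√19.66) = 1 − Φ(0.3811). So
  P(M_{19.66} ≥ 1.69) = 2(1 − Φ(0.3811)) ≈ 0.7031.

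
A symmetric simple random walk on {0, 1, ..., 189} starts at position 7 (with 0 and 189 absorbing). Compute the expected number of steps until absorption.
E[τ | X_0 = 7] = 1274

Let v_k = E[τ | X_0 = k]. Boundary: v_0 = v_189 = 0. Recurrence: v_k = 1 + (v_{k-1} + v_{k+1})/2 for 1 ≤ k ≤ 188. The particular solution to v_k − (v_{k-1} + v_{k+1})/2 = 1 is v_k = −k^2. Adding homogeneous solution A + B k and matching boundaries gives v_k = k (189 − k). Substituting k = 7: v_7 = 7 · 182 = 1274.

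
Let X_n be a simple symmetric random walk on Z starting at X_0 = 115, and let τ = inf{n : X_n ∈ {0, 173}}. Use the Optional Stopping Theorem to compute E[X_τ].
E[X_τ] = 115

X_n is a martingale and τ is a bounded-mean stopping time (indeed τ is finite a.s. with bounded expectation since the walk is in a bounded region). By the OST, E[X_τ] = E[X_0] = 115. Equivalently: E[X_τ] = 173 · P(hit 173 first) + 0 · P(hit 0 first) = 173 · (115/173) = 115.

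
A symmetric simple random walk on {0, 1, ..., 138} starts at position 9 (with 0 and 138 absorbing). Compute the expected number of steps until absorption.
E[τ | X_0 = 9] = 1161

Let v_k = E[τ | X_0 = k]. Boundary: v_0 = v_138 = 0. Recurrence: v_k = 1 + (v_{k-1} + v_{k+1})/2 for 1 ≤ k ≤ 137. The particular solution to v_k − (v_{k-1} + v_{k+1})/2 = 1 is v_k = −k^2. Adding homogeneous solution A + B k and matching boundaries gives v_k = k (138 − k). Substituting k = 9: v_9 = 9 · 129 = 1161.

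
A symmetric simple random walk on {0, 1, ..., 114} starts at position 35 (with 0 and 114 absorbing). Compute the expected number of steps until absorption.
E[τ | X_0 = 35] = 2765

Let v_k = E[τ | X_0 = k]. Boundary: v_0 = v_114 = 0. Recurrence: v_k = 1 + (v_{k-1} + v_{k+1})/2 for 1 ≤ k ≤ 113. The particular solution to v_k − (v_{k-1} + v_{k+1})/2 = 1 is v_k = −k^2. Adding homogeneous solution A + B k and matching boundaries gives v_k = k (114 − k). Substituting k = 35: v_35 = 35 · 79 = 2765.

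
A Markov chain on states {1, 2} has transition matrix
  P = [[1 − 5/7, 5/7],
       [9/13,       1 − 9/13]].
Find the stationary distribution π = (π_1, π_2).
π_1 = 63/128, π_2 = 65/128

Solve πP = π with π_1 + π_2 = 1. From πP = π: π_1 · (1 − 5/7) + π_2 · 9/13 = π_1 ⇒ π_2 · 9/13 = π_1 · 5/7 ⇒ π_2/π_1 = (5/7)/(9/13) = 65/63. Together with π_1 + π_2 = 1:
  π_1 = (9/13)/(5/7 + 9/13) = (9/13)/(128/91) = 63/128,
  π_2 = (5/7)/(5/7 + 9/13) = (5/7)/(128/91) = 65/128.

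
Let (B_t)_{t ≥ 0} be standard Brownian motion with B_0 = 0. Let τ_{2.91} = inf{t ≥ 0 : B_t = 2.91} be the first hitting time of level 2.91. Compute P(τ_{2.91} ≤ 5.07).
P(τ_{2.91} ≤ 5.07) = 2(1 − Φ(2.91/√5.07)) = 2(1 − Φ(1.2924)) ≈ 0.1962

By the reflection principle for standard BM, P(τ_b ≤ t) = 2 · P(B_t ≥ b). Since B_t ~ N(0, t), P(B_t ≥ 2.91) = 1 − Φ(2.91/√t) = 1 − Φ(2.91/√5.07) = 1 − Φ(1.2924) ≈ 0.09811. Doubling: P(τ_{2.91} ≤ 5.07) ≈ 2 · 0.09811 = 0.19622 ≈ 0.1962.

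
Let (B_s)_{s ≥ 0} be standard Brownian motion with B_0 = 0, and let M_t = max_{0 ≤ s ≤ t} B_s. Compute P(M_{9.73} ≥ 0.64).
P(M_{9.73} ≥ 0.64) = 2·P(B_{9.73} ≥ 0.64) = 2(1 − Φ(0.64/√9.73)) ≈ 0.8374

By the reflection principle for Brownian motion, P(M_t ≥ a) = 2 · P(B_t ≥ a) for a ≥ 0. Since B_t ~ N(0, t), P(B_t ≥ 0.64) = 1 − Φ(0.64/√t) = 1 − Φ(0.64/√9.73) = 1 − Φ(0.2052). So
  P(M_{9.73} ≥ 0.64) = 2(1 − Φ(0.2052)) ≈ 0.8374.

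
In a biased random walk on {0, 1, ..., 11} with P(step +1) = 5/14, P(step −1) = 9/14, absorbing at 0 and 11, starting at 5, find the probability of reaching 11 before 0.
P(hit 11 before 0) = (1 − (9/5)^5) / (1 − (9/5)^11) = 218453125/7833057871

Let u_k denote P(reach 11 before 0 | start at k). Boundary: u_0 = 0, u_11 = 1. Recurrence: u_k = 5/14·u_{k+1} + 9/14·u_{k-1} for 1 ≤ k ≤ 10. Try u_k = A + B·r^k with r = q/p = (9/14)/(5/14) = 9/5. Substitution satisfies the recurrence; boundary conditions give:
  u_k = (1 − r^k) / (1 − r^N) = (1 − (9/5)^5) / (1 − (9/5)^11) = 218453125/7833057871.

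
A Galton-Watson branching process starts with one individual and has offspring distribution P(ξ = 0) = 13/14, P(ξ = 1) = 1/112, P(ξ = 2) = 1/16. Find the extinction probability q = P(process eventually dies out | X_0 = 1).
q = 1

Mean offspring μ = 0·13/14 + 1·1/112 + 2·1/16 = 15/112 ≤ 1. For μ ≤ 1 with offspring not concentrated at 1, the Galton-Watson process goes extinct almost surely, so q = 1.
(Algebraic check: The pgf is f(s) = 13/14 + 1/112·s + 1/16·s². The extinction probability q is the smallest fixed point of f in [0, 1]. Setting s = f(s):
  1/16·s² + (1/112 − 1)·s + 13/14 = 0
  1/16·s² − (13/14 + 1/16)·s + 13/14 = 0
which factors as (s − 1)·(1/16·s − 13/14) = 0, giving roots s = 1 and s = (13/14)/(1/16) = 104/7. Since 104/7 ≥ 1, the smallest root in [0, 1] is s = 1.)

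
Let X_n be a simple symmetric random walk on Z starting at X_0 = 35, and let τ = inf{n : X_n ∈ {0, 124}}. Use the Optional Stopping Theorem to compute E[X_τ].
E[X_τ] = 35

X_n is a martingale and τ is a bounded-mean stopping time (indeed τ is finite a.s. with bounded expectation since the walk is in a bounded region). By the OST, E[X_τ] = E[X_0] = 35. Equivalently: E[X_τ] = 124 · P(hit 124 first) + 0 · P(hit 0 first) = 124 · (35/124) = 35.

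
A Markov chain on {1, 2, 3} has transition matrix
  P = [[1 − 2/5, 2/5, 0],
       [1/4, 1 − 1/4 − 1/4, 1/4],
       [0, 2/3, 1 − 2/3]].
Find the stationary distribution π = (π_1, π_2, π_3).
π = (5/16, 1/2, 3/16)

This is a birth-death chain on three states, which satisfies detailed balance: π_1 · P_{12} = π_2 · P_{21} and π_2 · P_{23} = π_3 · P_{32}.
From π_1 · 2/5 = π_2 · 1/4: π_2/π_1 = (2/5)/(1/4) = 8/5.
From π_2 · 1/4 = π_3 · 2/3: π_3/π_2 = (1/4)/(2/3) = 3/8.
Take π_1 proportional to 1; then unnormalized π = (1, 8/5, 3/5). Normalize by dividing by the sum 16/5:
  π = (5/16, 1/2, 3/16).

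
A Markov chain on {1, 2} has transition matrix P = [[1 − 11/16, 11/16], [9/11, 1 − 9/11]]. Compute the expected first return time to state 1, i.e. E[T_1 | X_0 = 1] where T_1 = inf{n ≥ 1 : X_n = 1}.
E[T_1 | X_0 = 1] = 1/π_1 = 265/144

For an irreducible recurrent Markov chain with stationary distribution π, E[T_i | X_0 = i] = 1/π_i (Kac's formula). Here π_1 = (9/11)/(11/16 + 9/11) = (9/11)/(265/176) = 144/265, so E[T_1 | X_0 = 1] = 1/π_1 = (11/16 + 9/11)/(9/11) = (265/176)/(9/11) = 265/144.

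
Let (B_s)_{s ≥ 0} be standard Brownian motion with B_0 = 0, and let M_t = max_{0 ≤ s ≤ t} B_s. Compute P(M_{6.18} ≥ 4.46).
P(M_{6.18} ≥ 4.46) = 2·P(B_{6.18} ≥ 4.46) = 2(1 − Φ(4.46/√6.18)) ≈ 0.0728

By the reflection principle for Brownian motion, P(M_t ≥ a) = 2 · P(B_t ≥ a) for a ≥ 0. Since B_t ~ N(0, t), P(B_t ≥ 4.46) = 1 − Φ(4.46/√t) = 1 − Φ(4.46/√6.18) = 1 − Φ(1.7941). So
  P(M_{6.18} ≥ 4.46) = 2(1 − Φ(1.7941)) ≈ 0.0728.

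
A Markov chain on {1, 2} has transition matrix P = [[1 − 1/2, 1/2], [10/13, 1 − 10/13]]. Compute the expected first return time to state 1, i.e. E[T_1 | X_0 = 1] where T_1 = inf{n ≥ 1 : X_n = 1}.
E[T_1 | X_0 = 1] = 1/π_1 = 33/20

For an irreducible recurrent Markov chain with stationary distribution π, E[T_i | X_0 = i] = 1/π_i (Kac's formula). Here π_1 = (10/13)/(1/2 + 10/13) = (10/13)/(33/26) = 20/33, so E[T_1 | X_0 = 1] = 1/π_1 = (1/2 + 10/13)/(10/13) = (33/26)/(10/13) = 33/20.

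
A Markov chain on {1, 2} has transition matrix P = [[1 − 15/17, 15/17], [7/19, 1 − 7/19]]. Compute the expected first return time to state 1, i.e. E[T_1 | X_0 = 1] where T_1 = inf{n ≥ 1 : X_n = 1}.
E[T_1 | X_0 = 1] = 1/π_1 = 404/119

For an irreducible recurrent Markov chain with stationary distribution π, E[T_i | X_0 = i] = 1/π_i (Kac's formula). Here π_1 = (7/19)/(15/17 + 7/19) = (7/19)/(404/323) = 119/404, so E[T_1 | X_0 = 1] = 1/π_1 = (15/17 + 7/19)/(7/19) = (404/323)/(7/19) = 404/119.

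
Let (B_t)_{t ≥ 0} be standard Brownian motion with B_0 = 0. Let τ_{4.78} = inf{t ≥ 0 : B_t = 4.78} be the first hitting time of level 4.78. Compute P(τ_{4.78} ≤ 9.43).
P(τ_{4.78} ≤ 9.43) = 2(1 − Φ(4.78/√9.43)) = 2(1 − Φ(1.5566)) ≈ 0.1196

By the reflection principle for standard BM, P(τ_b ≤ t) = 2 · P(B_t ≥ b). Since B_t ~ N(0, t), P(B_t ≥ 4.78) = 1 − Φ(4.78/√t) = 1 − Φ(4.78/√9.43) = 1 − Φ(1.5566) ≈ 0.05978. Doubling: P(τ_{4.78} ≤ 9.43) ≈ 2 · 0.05978 = 0.11956 ≈ 0.1196.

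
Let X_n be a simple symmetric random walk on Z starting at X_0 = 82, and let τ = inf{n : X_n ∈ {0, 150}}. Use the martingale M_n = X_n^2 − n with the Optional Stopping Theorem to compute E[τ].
E[τ] = 5576

M_n = X_n^2 − n is a martingale (since E[X_{n+1}^2 | F_n] = X_n^2 + 1). By OST (τ has finite mean in a bounded region), E[M_τ] = E[M_0] = X_0^2 − 0 = 82^2 = 6724. Also E[M_τ] = E[X_τ^2] − E[τ]. The walk exits at 0 or 150, with P(hit 150 first) = 82/150, so E[X_τ^2] = 150^2 · 82/150 + 0 = 12300. Thus E[τ] = E[X_τ^2] − E[M_τ] = 12300 − 6724 = 5576 = 82(150 − 82) = 5576.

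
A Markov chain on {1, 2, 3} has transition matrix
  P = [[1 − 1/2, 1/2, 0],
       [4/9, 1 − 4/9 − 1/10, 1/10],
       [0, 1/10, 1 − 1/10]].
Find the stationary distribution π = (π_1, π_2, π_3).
π = (4/13, 9/26, 9/26)

This is a birth-death chain on three states, which satisfies detailed balance: π_1 · P_{12} = π_2 · P_{21} and π_2 · P_{23} = π_3 · P_{32}.
From π_1 · 1/2 = π_2 · 4/9: π_2/π_1 = (1/2)/(4/9) = 9/8.
From π_2 · 1/10 = π_3 · 1/10: π_3/π_2 = (1/10)/(1/10) = 1.
Take π_1 proportional to 1; then unnormalized π = (1, 9/8, 9/8). Normalize by dividing by the sum 13/4:
  π = (4/13, 9/26, 9/26).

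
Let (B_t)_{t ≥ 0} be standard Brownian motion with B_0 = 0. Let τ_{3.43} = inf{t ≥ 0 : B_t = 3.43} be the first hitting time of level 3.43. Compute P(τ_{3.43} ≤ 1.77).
P(τ_{3.43} ≤ 1.77) = 2(1 − Φ(3.43/√1.77)) = 2(1 − Φ(2.5781)) ≈ 0.0099

By the reflection principle for standard BM, P(τ_b ≤ t) = 2 · P(B_t ≥ b). Since B_t ~ N(0, t), P(B_t ≥ 3.43) = 1 − Φ(3.43/√t) = 1 − Φ(3.43/√1.77) = 1 − Φ(2.5781) ≈ 0.00497. Doubling: P(τ_{3.43} ≤ 1.77) ≈ 2 · 0.00497 = 0.00994 ≈ 0.0099.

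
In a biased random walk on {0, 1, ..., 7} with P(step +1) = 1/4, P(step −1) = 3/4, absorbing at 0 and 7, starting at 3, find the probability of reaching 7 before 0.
P(hit 7 before 0) = (1 − (3)^3) / (1 − (3)^7) = 13/1093

Let u_k denote P(reach 7 before 0 | start at k). Boundary: u_0 = 0, u_7 = 1. Recurrence: u_k = 1/4·u_{k+1} + 3/4·u_{k-1} for 1 ≤ k ≤ 6. Try u_k = A + B·r^k with r = q/p = (3/4)/(1/4) = 3. Substitution satisfies the recurrence; boundary conditions give:
  u_k = (1 − r^k) / (1 − r^N) = (1 − (3)^3) / (1 − (3)^7) = 13/1093.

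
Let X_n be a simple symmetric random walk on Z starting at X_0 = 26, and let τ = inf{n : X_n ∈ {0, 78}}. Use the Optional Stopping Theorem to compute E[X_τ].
E[X_τ] = 26

X_n is a martingale and τ is a bounded-mean stopping time (indeed τ is finite a.s. with bounded expectation since the walk is in a bounded region). By the OST, E[X_τ] = E[X_0] = 26. Equivalently: E[X_τ] = 78 · P(hit 78 first) + 0 · P(hit 0 first) = 78 · (26/78) = 26.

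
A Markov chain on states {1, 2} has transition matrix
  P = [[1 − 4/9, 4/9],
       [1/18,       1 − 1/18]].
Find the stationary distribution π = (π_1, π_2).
π_1 = 1/9, π_2 = 8/9

Solve πP = π with π_1 + π_2 = 1. From πP = π: π_1 · (1 − 4/9) + π_2 · 1/18 = π_1 ⇒ π_2 · 1/18 = π_1 · 4/9 ⇒ π_2/π_1 = (4/9)/(1/18) = 8. Together with π_1 + π_2 = 1:
  π_1 = (1/18)/(4/9 + 1/18) = (1/18)/(1/2) = 1/9,
  π_2 = (4/9)/(4/9 + 1/18) = (4/9)/(1/2) = 8/9.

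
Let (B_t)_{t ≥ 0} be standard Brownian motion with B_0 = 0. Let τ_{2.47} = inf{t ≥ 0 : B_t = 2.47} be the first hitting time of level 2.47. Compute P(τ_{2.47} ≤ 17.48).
P(τ_{2.47} ≤ 17.48) = 2(1 − Φ(2.47/√17.48)) = 2(1 − Φ(0.5908)) ≈ 0.5547

By the reflection principle for standard BM, P(τ_b ≤ t) = 2 · P(B_t ≥ b). Since B_t ~ N(0, t), P(B_t ≥ 2.47) = 1 − Φ(2.47/√t) = 1 − Φ(2.47/√17.48) = 1 − Φ(0.5908) ≈ 0.27733. Doubling: P(τ_{2.47} ≤ 17.48) ≈ 2 · 0.27733 = 0.55466 ≈ 0.5547.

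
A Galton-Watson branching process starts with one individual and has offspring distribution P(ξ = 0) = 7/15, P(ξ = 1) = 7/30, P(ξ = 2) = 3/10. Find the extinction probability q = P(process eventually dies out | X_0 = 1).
q = 1

Mean offspring μ = 0·7/15 + 1·7/30 + 2·3/10 = 5/6 ≤ 1. For μ ≤ 1 with offspring not concentrated at 1, the Galton-Watson process goes extinct almost surely, so q = 1.
(Algebraic check: The pgf is f(s) = 7/15 + 7/30·s + 3/10·s². The extinction probability q is the smallest fixed point of f in [0, 1]. Setting s = f(s):
  3/10·s² + (7/30 − 1)·s + 7/15 = 0
  3/10·s² − (7/15 + 3/10)·s + 7/15 = 0
which factors as (s − 1)·(3/10·s − 7/15) = 0, giving roots s = 1 and s = (7/15)/(3/10) = 14/9. Since 14/9 ≥ 1, the smallest root in [0, 1] is s = 1.)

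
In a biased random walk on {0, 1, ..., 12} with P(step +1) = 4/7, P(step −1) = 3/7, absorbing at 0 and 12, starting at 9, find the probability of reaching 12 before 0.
P(hit 12 before 0) = (1 − (3/4)^9) / (1 − (3/4)^12) = 419392/439075

Let u_k denote P(reach 12 before 0 | start at k). Boundary: u_0 = 0, u_12 = 1. Recurrence: u_k = 4/7·u_{k+1} + 3/7·u_{k-1} for 1 ≤ k ≤ 11. Try u_k = A + B·r^k with r = q/p = (3/7)/(4/7) = 3/4. Substitution satisfies the recurrence; boundary conditions give:
  u_k = (1 − r^k) / (1 − r^N) = (1 − (3/4)^9) / (1 − (3/4)^12) = 419392/439075.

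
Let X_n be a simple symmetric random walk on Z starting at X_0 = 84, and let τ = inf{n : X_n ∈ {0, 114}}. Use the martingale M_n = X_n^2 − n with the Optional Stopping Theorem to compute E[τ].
E[τ] = 2520

M_n = X_n^2 − n is a martingale (since E[X_{n+1}^2 | F_n] = X_n^2 + 1). By OST (τ has finite mean in a bounded region), E[M_τ] = E[M_0] = X_0^2 − 0 = 84^2 = 7056. Also E[M_τ] = E[X_τ^2] − E[τ]. The walk exits at 0 or 114, with P(hit 114 first) = 84/114, so E[X_τ^2] = 114^2 · 84/114 + 0 = 9576. Thus E[τ] = E[X_τ^2] − E[M_τ] = 9576 − 7056 = 2520 = 84(114 − 84) = 2520.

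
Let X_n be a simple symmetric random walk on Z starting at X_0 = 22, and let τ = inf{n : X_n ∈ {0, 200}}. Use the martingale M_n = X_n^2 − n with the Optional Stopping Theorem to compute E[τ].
E[τ] = 3916

M_n = X_n^2 − n is a martingale (since E[X_{n+1}^2 | F_n] = X_n^2 + 1). By OST (τ has finite mean in a bounded region), E[M_τ] = E[M_0] = X_0^2 − 0 = 22^2 = 484. Also E[M_τ] = E[X_τ^2] − E[τ]. The walk exits at 0 or 200, with P(hit 200 first) = 22/200, so E[X_τ^2] = 200^2 · 22/200 + 0 = 4400. Thus E[τ] = E[X_τ^2] − E[M_τ] = 4400 − 484 = 3916 = 22(200 − 22) = 3916.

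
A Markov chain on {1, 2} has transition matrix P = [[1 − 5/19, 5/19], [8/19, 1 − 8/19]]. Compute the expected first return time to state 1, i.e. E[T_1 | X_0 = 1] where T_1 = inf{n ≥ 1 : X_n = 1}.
E[T_1 | X_0 = 1] = 1/π_1 = 13/8

For an irreducible recurrent Markov chain with stationary distribution π, E[T_i | X_0 = i] = 1/π_i (Kac's formula). Here π_1 = (8/19)/(5/19 + 8/19) = (8/19)/(13/19) = 8/13, so E[T_1 | X_0 = 1] = 1/π_1 = (5/19 + 8/19)/(8/19) = (13/19)/(8/19) = 13/8.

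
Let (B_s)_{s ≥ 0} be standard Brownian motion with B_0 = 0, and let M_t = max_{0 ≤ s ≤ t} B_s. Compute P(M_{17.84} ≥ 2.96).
P(M_{17.84} ≥ 2.96) = 2·P(B_{17.84} ≥ 2.96) = 2(1 − Φ(2.96/√17.84)) ≈ 0.4834

By the reflection principle for Brownian motion, P(M_t ≥ a) = 2 · P(B_t ≥ a) for a ≥ 0. Since B_t ~ N(0, t), P(B_t ≥ 2.96) = 1 − Φ(2.96/√t) = 1 − Φ(2.96/√17.84) = 1 − Φ(0.7008). So
  P(M_{17.84} ≥ 2.96) = 2(1 − Φ(0.7008)) ≈ 0.4834.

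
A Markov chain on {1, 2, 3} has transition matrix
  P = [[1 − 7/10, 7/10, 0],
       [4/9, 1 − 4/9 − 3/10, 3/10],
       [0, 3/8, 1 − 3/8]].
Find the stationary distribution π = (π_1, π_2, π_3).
π = (200/767, 315/767, 252/767)

This is a birth-death chain on three states, which satisfies detailed balance: π_1 · P_{12} = π_2 · P_{21} and π_2 · P_{23} = π_3 · P_{32}.
From π_1 · 7/10 = π_2 · 4/9: π_2/π_1 = (7/10)/(4/9) = 63/40.
From π_2 · 3/10 = π_3 · 3/8: π_3/π_2 = (3/10)/(3/8) = 4/5.
Take π_1 proportional to 1; then unnormalized π = (1, 63/40, 63/50). Normalize by dividing by the sum 767/200:
  π = (200/767, 315/767, 252/767).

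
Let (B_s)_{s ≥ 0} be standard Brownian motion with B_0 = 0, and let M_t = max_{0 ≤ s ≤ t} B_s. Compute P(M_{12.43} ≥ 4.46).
P(M_{12.43} ≥ 4.46) = 2·P(B_{12.43} ≥ 4.46) = 2(1 − Φ(4.46/√12.43)) ≈ 0.2059

By the reflection principle for Brownian motion, P(M_t ≥ a) = 2 · P(B_t ≥ a) for a ≥ 0. Since B_t ~ N(0, t), P(B_t ≥ 4.46) = 1 − Φ(4.46/√t) = 1 − Φ(4.46/√12.43) = 1 − Φ(1.2650). So
  P(M_{12.43} ≥ 4.46) = 2(1 − Φ(1.2650)) ≈ 0.2059.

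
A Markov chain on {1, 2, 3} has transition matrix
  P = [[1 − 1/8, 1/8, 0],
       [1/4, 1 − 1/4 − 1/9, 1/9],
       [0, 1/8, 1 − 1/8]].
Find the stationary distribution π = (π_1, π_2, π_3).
π = (18/35, 9/35, 8/35)

This is a birth-death chain on three states, which satisfies detailed balance: π_1 · P_{12} = π_2 · P_{21} and π_2 · P_{23} = π_3 · P_{32}.
From π_1 · 1/8 = π_2 · 1/4: π_2/π_1 = (1/8)/(1/4) = 1/2.
From π_2 · 1/9 = π_3 · 1/8: π_3/π_2 = (1/9)/(1/8) = 8/9.
Take π_1 proportional to 1; then unnormalized π = (1, 1/2, 4/9). Normalize by dividing by the sum 35/18:
  π = (18/35, 9/35, 8/35).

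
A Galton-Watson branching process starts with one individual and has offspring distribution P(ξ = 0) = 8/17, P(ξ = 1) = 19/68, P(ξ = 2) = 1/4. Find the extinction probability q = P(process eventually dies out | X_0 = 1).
q = 1

Mean offspring μ = 0·8/17 + 1·19/68 + 2·1/4 = 53/68 ≤ 1. For μ ≤ 1 with offspring not concentrated at 1, the Galton-Watson process goes extinct almost surely, so q = 1.
(Algebraic check: The pgf is f(s) = 8/17 + 19/68·s + 1/4·s². The extinction probability q is the smallest fixed point of f in [0, 1]. Setting s = f(s):
  1/4·s² + (19/68 − 1)·s + 8/17 = 0
  1/4·s² − (8/17 + 1/4)·s + 8/17 = 0
which factors as (s − 1)·(1/4·s − 8/17) = 0, giving roots s = 1 and s = (8/17)/(1/4) = 32/17. Since 32/17 ≥ 1, the smallest root in [0, 1] is s = 1.)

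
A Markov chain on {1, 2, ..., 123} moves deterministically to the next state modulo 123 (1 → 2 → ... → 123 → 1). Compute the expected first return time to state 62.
E[T_62 | X_0 = 62] = 123

The chain cycles deterministically, so starting at state 62 it returns in exactly 123 steps. Equivalently, the stationary distribution is uniform π_j = 1/123 for every state j, so by Kac's formula E[T_62] = 1/π_62 = 123.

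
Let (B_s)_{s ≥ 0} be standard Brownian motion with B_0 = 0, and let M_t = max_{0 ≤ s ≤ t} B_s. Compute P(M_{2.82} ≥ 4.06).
P(M_{2.82} ≥ 4.06) = 2·P(B_{2.82} ≥ 4.06) = 2(1 − Φ(4.06/√2.82)) ≈ 0.0156

By the reflection principle for Brownian motion, P(M_t ≥ a) = 2 · P(B_t ≥ a) for a ≥ 0. Since B_t ~ N(0, t), P(B_t ≥ 4.06) = 1 − Φ(4.06/√t) = 1 − Φ(4.06/√2.82) = 1 − Φ(2.4177). So
  P(M_{2.82} ≥ 4.06) = 2(1 − Φ(2.4177)) ≈ 0.0156.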